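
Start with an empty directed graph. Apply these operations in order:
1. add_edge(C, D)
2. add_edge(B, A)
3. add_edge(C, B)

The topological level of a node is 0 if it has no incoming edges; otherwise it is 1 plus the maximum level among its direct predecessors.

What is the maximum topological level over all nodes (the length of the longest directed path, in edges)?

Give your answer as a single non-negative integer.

Op 1: add_edge(C, D). Edges now: 1
Op 2: add_edge(B, A). Edges now: 2
Op 3: add_edge(C, B). Edges now: 3
Compute levels (Kahn BFS):
  sources (in-degree 0): C
  process C: level=0
    C->B: in-degree(B)=0, level(B)=1, enqueue
    C->D: in-degree(D)=0, level(D)=1, enqueue
  process B: level=1
    B->A: in-degree(A)=0, level(A)=2, enqueue
  process D: level=1
  process A: level=2
All levels: A:2, B:1, C:0, D:1
max level = 2

Answer: 2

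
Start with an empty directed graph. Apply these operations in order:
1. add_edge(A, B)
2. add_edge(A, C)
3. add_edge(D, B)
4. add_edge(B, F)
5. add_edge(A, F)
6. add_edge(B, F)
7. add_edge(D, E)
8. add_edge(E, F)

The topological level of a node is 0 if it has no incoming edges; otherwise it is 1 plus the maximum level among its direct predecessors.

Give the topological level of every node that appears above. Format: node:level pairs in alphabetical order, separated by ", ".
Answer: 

Op 1: add_edge(A, B). Edges now: 1
Op 2: add_edge(A, C). Edges now: 2
Op 3: add_edge(D, B). Edges now: 3
Op 4: add_edge(B, F). Edges now: 4
Op 5: add_edge(A, F). Edges now: 5
Op 6: add_edge(B, F) (duplicate, no change). Edges now: 5
Op 7: add_edge(D, E). Edges now: 6
Op 8: add_edge(E, F). Edges now: 7
Compute levels (Kahn BFS):
  sources (in-degree 0): A, D
  process A: level=0
    A->B: in-degree(B)=1, level(B)>=1
    A->C: in-degree(C)=0, level(C)=1, enqueue
    A->F: in-degree(F)=2, level(F)>=1
  process D: level=0
    D->B: in-degree(B)=0, level(B)=1, enqueue
    D->E: in-degree(E)=0, level(E)=1, enqueue
  process C: level=1
  process B: level=1
    B->F: in-degree(F)=1, level(F)>=2
  process E: level=1
    E->F: in-degree(F)=0, level(F)=2, enqueue
  process F: level=2
All levels: A:0, B:1, C:1, D:0, E:1, F:2

Answer: A:0, B:1, C:1, D:0, E:1, F:2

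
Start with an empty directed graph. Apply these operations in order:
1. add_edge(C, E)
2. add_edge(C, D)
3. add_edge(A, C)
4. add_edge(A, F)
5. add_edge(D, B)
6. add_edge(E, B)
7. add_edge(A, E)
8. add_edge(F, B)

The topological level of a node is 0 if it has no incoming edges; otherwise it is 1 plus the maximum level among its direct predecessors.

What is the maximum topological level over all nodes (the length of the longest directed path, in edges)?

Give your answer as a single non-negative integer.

Answer: 3

Derivation:
Op 1: add_edge(C, E). Edges now: 1
Op 2: add_edge(C, D). Edges now: 2
Op 3: add_edge(A, C). Edges now: 3
Op 4: add_edge(A, F). Edges now: 4
Op 5: add_edge(D, B). Edges now: 5
Op 6: add_edge(E, B). Edges now: 6
Op 7: add_edge(A, E). Edges now: 7
Op 8: add_edge(F, B). Edges now: 8
Compute levels (Kahn BFS):
  sources (in-degree 0): A
  process A: level=0
    A->C: in-degree(C)=0, level(C)=1, enqueue
    A->E: in-degree(E)=1, level(E)>=1
    A->F: in-degree(F)=0, level(F)=1, enqueue
  process C: level=1
    C->D: in-degree(D)=0, level(D)=2, enqueue
    C->E: in-degree(E)=0, level(E)=2, enqueue
  process F: level=1
    F->B: in-degree(B)=2, level(B)>=2
  process D: level=2
    D->B: in-degree(B)=1, level(B)>=3
  process E: level=2
    E->B: in-degree(B)=0, level(B)=3, enqueue
  process B: level=3
All levels: A:0, B:3, C:1, D:2, E:2, F:1
max level = 3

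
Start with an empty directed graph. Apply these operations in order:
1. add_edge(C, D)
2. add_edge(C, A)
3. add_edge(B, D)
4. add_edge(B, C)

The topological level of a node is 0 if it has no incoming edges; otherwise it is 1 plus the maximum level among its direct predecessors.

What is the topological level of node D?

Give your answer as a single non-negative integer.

Op 1: add_edge(C, D). Edges now: 1
Op 2: add_edge(C, A). Edges now: 2
Op 3: add_edge(B, D). Edges now: 3
Op 4: add_edge(B, C). Edges now: 4
Compute levels (Kahn BFS):
  sources (in-degree 0): B
  process B: level=0
    B->C: in-degree(C)=0, level(C)=1, enqueue
    B->D: in-degree(D)=1, level(D)>=1
  process C: level=1
    C->A: in-degree(A)=0, level(A)=2, enqueue
    C->D: in-degree(D)=0, level(D)=2, enqueue
  process A: level=2
  process D: level=2
All levels: A:2, B:0, C:1, D:2
level(D) = 2

Answer: 2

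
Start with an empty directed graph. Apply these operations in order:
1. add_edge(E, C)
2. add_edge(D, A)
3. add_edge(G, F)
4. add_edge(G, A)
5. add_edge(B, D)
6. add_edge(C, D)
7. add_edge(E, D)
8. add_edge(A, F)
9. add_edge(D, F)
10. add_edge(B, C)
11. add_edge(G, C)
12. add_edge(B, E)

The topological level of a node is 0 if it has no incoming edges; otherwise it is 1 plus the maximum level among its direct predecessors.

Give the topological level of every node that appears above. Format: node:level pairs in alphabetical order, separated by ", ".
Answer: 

Answer: A:4, B:0, C:2, D:3, E:1, F:5, G:0

Derivation:
Op 1: add_edge(E, C). Edges now: 1
Op 2: add_edge(D, A). Edges now: 2
Op 3: add_edge(G, F). Edges now: 3
Op 4: add_edge(G, A). Edges now: 4
Op 5: add_edge(B, D). Edges now: 5
Op 6: add_edge(C, D). Edges now: 6
Op 7: add_edge(E, D). Edges now: 7
Op 8: add_edge(A, F). Edges now: 8
Op 9: add_edge(D, F). Edges now: 9
Op 10: add_edge(B, C). Edges now: 10
Op 11: add_edge(G, C). Edges now: 11
Op 12: add_edge(B, E). Edges now: 12
Compute levels (Kahn BFS):
  sources (in-degree 0): B, G
  process B: level=0
    B->C: in-degree(C)=2, level(C)>=1
    B->D: in-degree(D)=2, level(D)>=1
    B->E: in-degree(E)=0, level(E)=1, enqueue
  process G: level=0
    G->A: in-degree(A)=1, level(A)>=1
    G->C: in-degree(C)=1, level(C)>=1
    G->F: in-degree(F)=2, level(F)>=1
  process E: level=1
    E->C: in-degree(C)=0, level(C)=2, enqueue
    E->D: in-degree(D)=1, level(D)>=2
  process C: level=2
    C->D: in-degree(D)=0, level(D)=3, enqueue
  process D: level=3
    D->A: in-degree(A)=0, level(A)=4, enqueue
    D->F: in-degree(F)=1, level(F)>=4
  process A: level=4
    A->F: in-degree(F)=0, level(F)=5, enqueue
  process F: level=5
All levels: A:4, B:0, C:2, D:3, E:1, F:5, G:0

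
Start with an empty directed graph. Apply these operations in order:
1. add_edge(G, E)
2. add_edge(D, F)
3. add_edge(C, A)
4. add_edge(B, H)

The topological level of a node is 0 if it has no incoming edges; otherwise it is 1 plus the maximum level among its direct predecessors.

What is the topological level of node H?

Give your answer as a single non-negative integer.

Op 1: add_edge(G, E). Edges now: 1
Op 2: add_edge(D, F). Edges now: 2
Op 3: add_edge(C, A). Edges now: 3
Op 4: add_edge(B, H). Edges now: 4
Compute levels (Kahn BFS):
  sources (in-degree 0): B, C, D, G
  process B: level=0
    B->H: in-degree(H)=0, level(H)=1, enqueue
  process C: level=0
    C->A: in-degree(A)=0, level(A)=1, enqueue
  process D: level=0
    D->F: in-degree(F)=0, level(F)=1, enqueue
  process G: level=0
    G->E: in-degree(E)=0, level(E)=1, enqueue
  process H: level=1
  process A: level=1
  process F: level=1
  process E: level=1
All levels: A:1, B:0, C:0, D:0, E:1, F:1, G:0, H:1
level(H) = 1

Answer: 1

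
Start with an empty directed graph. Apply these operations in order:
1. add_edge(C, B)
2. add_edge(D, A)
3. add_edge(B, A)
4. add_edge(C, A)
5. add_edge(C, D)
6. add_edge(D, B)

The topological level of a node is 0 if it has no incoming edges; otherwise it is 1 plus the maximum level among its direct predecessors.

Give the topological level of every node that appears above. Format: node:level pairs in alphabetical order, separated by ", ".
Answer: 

Op 1: add_edge(C, B). Edges now: 1
Op 2: add_edge(D, A). Edges now: 2
Op 3: add_edge(B, A). Edges now: 3
Op 4: add_edge(C, A). Edges now: 4
Op 5: add_edge(C, D). Edges now: 5
Op 6: add_edge(D, B). Edges now: 6
Compute levels (Kahn BFS):
  sources (in-degree 0): C
  process C: level=0
    C->A: in-degree(A)=2, level(A)>=1
    C->B: in-degree(B)=1, level(B)>=1
    C->D: in-degree(D)=0, level(D)=1, enqueue
  process D: level=1
    D->A: in-degree(A)=1, level(A)>=2
    D->B: in-degree(B)=0, level(B)=2, enqueue
  process B: level=2
    B->A: in-degree(A)=0, level(A)=3, enqueue
  process A: level=3
All levels: A:3, B:2, C:0, D:1

Answer: A:3, B:2, C:0, D:1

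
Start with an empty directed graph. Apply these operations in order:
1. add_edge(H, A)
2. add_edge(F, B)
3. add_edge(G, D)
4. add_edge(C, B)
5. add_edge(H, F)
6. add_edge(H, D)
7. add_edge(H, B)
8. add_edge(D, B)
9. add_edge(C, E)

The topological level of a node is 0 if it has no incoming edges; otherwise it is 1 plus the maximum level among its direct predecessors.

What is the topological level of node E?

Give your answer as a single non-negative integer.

Op 1: add_edge(H, A). Edges now: 1
Op 2: add_edge(F, B). Edges now: 2
Op 3: add_edge(G, D). Edges now: 3
Op 4: add_edge(C, B). Edges now: 4
Op 5: add_edge(H, F). Edges now: 5
Op 6: add_edge(H, D). Edges now: 6
Op 7: add_edge(H, B). Edges now: 7
Op 8: add_edge(D, B). Edges now: 8
Op 9: add_edge(C, E). Edges now: 9
Compute levels (Kahn BFS):
  sources (in-degree 0): C, G, H
  process C: level=0
    C->B: in-degree(B)=3, level(B)>=1
    C->E: in-degree(E)=0, level(E)=1, enqueue
  process G: level=0
    G->D: in-degree(D)=1, level(D)>=1
  process H: level=0
    H->A: in-degree(A)=0, level(A)=1, enqueue
    H->B: in-degree(B)=2, level(B)>=1
    H->D: in-degree(D)=0, level(D)=1, enqueue
    H->F: in-degree(F)=0, level(F)=1, enqueue
  process E: level=1
  process A: level=1
  process D: level=1
    D->B: in-degree(B)=1, level(B)>=2
  process F: level=1
    F->B: in-degree(B)=0, level(B)=2, enqueue
  process B: level=2
All levels: A:1, B:2, C:0, D:1, E:1, F:1, G:0, H:0
level(E) = 1

Answer: 1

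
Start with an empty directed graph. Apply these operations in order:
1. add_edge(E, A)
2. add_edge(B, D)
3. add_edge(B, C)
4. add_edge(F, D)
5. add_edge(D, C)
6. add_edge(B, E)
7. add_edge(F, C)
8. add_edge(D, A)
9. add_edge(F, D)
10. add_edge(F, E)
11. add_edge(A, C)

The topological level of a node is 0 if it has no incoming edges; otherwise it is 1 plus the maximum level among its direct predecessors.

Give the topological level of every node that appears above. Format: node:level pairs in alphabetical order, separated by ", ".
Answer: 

Answer: A:2, B:0, C:3, D:1, E:1, F:0

Derivation:
Op 1: add_edge(E, A). Edges now: 1
Op 2: add_edge(B, D). Edges now: 2
Op 3: add_edge(B, C). Edges now: 3
Op 4: add_edge(F, D). Edges now: 4
Op 5: add_edge(D, C). Edges now: 5
Op 6: add_edge(B, E). Edges now: 6
Op 7: add_edge(F, C). Edges now: 7
Op 8: add_edge(D, A). Edges now: 8
Op 9: add_edge(F, D) (duplicate, no change). Edges now: 8
Op 10: add_edge(F, E). Edges now: 9
Op 11: add_edge(A, C). Edges now: 10
Compute levels (Kahn BFS):
  sources (in-degree 0): B, F
  process B: level=0
    B->C: in-degree(C)=3, level(C)>=1
    B->D: in-degree(D)=1, level(D)>=1
    B->E: in-degree(E)=1, level(E)>=1
  process F: level=0
    F->C: in-degree(C)=2, level(C)>=1
    F->D: in-degree(D)=0, level(D)=1, enqueue
    F->E: in-degree(E)=0, level(E)=1, enqueue
  process D: level=1
    D->A: in-degree(A)=1, level(A)>=2
    D->C: in-degree(C)=1, level(C)>=2
  process E: level=1
    E->A: in-degree(A)=0, level(A)=2, enqueue
  process A: level=2
    A->C: in-degree(C)=0, level(C)=3, enqueue
  process C: level=3
All levels: A:2, B:0, C:3, D:1, E:1, F:0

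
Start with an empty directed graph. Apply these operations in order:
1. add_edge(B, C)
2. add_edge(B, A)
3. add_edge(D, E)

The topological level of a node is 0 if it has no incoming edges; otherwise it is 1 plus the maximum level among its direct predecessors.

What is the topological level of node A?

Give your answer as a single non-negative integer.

Op 1: add_edge(B, C). Edges now: 1
Op 2: add_edge(B, A). Edges now: 2
Op 3: add_edge(D, E). Edges now: 3
Compute levels (Kahn BFS):
  sources (in-degree 0): B, D
  process B: level=0
    B->A: in-degree(A)=0, level(A)=1, enqueue
    B->C: in-degree(C)=0, level(C)=1, enqueue
  process D: level=0
    D->E: in-degree(E)=0, level(E)=1, enqueue
  process A: level=1
  process C: level=1
  process E: level=1
All levels: A:1, B:0, C:1, D:0, E:1
level(A) = 1

Answer: 1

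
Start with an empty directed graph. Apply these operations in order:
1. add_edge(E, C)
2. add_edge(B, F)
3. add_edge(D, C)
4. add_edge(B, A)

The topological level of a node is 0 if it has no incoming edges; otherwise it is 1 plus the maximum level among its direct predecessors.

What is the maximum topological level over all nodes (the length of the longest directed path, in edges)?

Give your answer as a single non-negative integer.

Answer: 1

Derivation:
Op 1: add_edge(E, C). Edges now: 1
Op 2: add_edge(B, F). Edges now: 2
Op 3: add_edge(D, C). Edges now: 3
Op 4: add_edge(B, A). Edges now: 4
Compute levels (Kahn BFS):
  sources (in-degree 0): B, D, E
  process B: level=0
    B->A: in-degree(A)=0, level(A)=1, enqueue
    B->F: in-degree(F)=0, level(F)=1, enqueue
  process D: level=0
    D->C: in-degree(C)=1, level(C)>=1
  process E: level=0
    E->C: in-degree(C)=0, level(C)=1, enqueue
  process A: level=1
  process F: level=1
  process C: level=1
All levels: A:1, B:0, C:1, D:0, E:0, F:1
max level = 1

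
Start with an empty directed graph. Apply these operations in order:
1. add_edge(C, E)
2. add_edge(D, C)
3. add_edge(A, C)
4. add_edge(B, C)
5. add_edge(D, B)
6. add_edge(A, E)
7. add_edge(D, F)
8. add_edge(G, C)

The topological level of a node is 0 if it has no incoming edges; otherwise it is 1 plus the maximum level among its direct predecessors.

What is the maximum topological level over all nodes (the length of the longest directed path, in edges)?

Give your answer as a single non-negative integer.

Op 1: add_edge(C, E). Edges now: 1
Op 2: add_edge(D, C). Edges now: 2
Op 3: add_edge(A, C). Edges now: 3
Op 4: add_edge(B, C). Edges now: 4
Op 5: add_edge(D, B). Edges now: 5
Op 6: add_edge(A, E). Edges now: 6
Op 7: add_edge(D, F). Edges now: 7
Op 8: add_edge(G, C). Edges now: 8
Compute levels (Kahn BFS):
  sources (in-degree 0): A, D, G
  process A: level=0
    A->C: in-degree(C)=3, level(C)>=1
    A->E: in-degree(E)=1, level(E)>=1
  process D: level=0
    D->B: in-degree(B)=0, level(B)=1, enqueue
    D->C: in-degree(C)=2, level(C)>=1
    D->F: in-degree(F)=0, level(F)=1, enqueue
  process G: level=0
    G->C: in-degree(C)=1, level(C)>=1
  process B: level=1
    B->C: in-degree(C)=0, level(C)=2, enqueue
  process F: level=1
  process C: level=2
    C->E: in-degree(E)=0, level(E)=3, enqueue
  process E: level=3
All levels: A:0, B:1, C:2, D:0, E:3, F:1, G:0
max level = 3

Answer: 3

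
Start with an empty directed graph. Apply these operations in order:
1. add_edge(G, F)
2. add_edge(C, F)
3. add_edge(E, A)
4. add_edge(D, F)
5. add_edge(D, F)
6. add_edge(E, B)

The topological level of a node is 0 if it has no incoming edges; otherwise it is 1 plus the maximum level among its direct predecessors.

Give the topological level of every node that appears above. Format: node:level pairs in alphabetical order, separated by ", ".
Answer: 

Answer: A:1, B:1, C:0, D:0, E:0, F:1, G:0

Derivation:
Op 1: add_edge(G, F). Edges now: 1
Op 2: add_edge(C, F). Edges now: 2
Op 3: add_edge(E, A). Edges now: 3
Op 4: add_edge(D, F). Edges now: 4
Op 5: add_edge(D, F) (duplicate, no change). Edges now: 4
Op 6: add_edge(E, B). Edges now: 5
Compute levels (Kahn BFS):
  sources (in-degree 0): C, D, E, G
  process C: level=0
    C->F: in-degree(F)=2, level(F)>=1
  process D: level=0
    D->F: in-degree(F)=1, level(F)>=1
  process E: level=0
    E->A: in-degree(A)=0, level(A)=1, enqueue
    E->B: in-degree(B)=0, level(B)=1, enqueue
  process G: level=0
    G->F: in-degree(F)=0, level(F)=1, enqueue
  process A: level=1
  process B: level=1
  process F: level=1
All levels: A:1, B:1, C:0, D:0, E:0, F:1, G:0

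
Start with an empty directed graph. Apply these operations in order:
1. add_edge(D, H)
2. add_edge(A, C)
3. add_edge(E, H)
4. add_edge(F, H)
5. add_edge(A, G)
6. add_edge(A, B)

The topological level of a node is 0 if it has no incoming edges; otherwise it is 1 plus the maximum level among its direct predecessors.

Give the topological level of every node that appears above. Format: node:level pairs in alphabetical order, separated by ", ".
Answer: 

Answer: A:0, B:1, C:1, D:0, E:0, F:0, G:1, H:1

Derivation:
Op 1: add_edge(D, H). Edges now: 1
Op 2: add_edge(A, C). Edges now: 2
Op 3: add_edge(E, H). Edges now: 3
Op 4: add_edge(F, H). Edges now: 4
Op 5: add_edge(A, G). Edges now: 5
Op 6: add_edge(A, B). Edges now: 6
Compute levels (Kahn BFS):
  sources (in-degree 0): A, D, E, F
  process A: level=0
    A->B: in-degree(B)=0, level(B)=1, enqueue
    A->C: in-degree(C)=0, level(C)=1, enqueue
    A->G: in-degree(G)=0, level(G)=1, enqueue
  process D: level=0
    D->H: in-degree(H)=2, level(H)>=1
  process E: level=0
    E->H: in-degree(H)=1, level(H)>=1
  process F: level=0
    F->H: in-degree(H)=0, level(H)=1, enqueue
  process B: level=1
  process C: level=1
  process G: level=1
  process H: level=1
All levels: A:0, B:1, C:1, D:0, E:0, F:0, G:1, H:1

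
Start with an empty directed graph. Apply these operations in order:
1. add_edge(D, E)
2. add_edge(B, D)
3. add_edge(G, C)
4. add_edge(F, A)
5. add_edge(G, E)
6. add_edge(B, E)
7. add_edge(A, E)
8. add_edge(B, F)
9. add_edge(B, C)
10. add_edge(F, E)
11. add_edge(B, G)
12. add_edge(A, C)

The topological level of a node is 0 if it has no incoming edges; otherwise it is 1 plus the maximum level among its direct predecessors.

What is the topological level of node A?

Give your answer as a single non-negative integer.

Op 1: add_edge(D, E). Edges now: 1
Op 2: add_edge(B, D). Edges now: 2
Op 3: add_edge(G, C). Edges now: 3
Op 4: add_edge(F, A). Edges now: 4
Op 5: add_edge(G, E). Edges now: 5
Op 6: add_edge(B, E). Edges now: 6
Op 7: add_edge(A, E). Edges now: 7
Op 8: add_edge(B, F). Edges now: 8
Op 9: add_edge(B, C). Edges now: 9
Op 10: add_edge(F, E). Edges now: 10
Op 11: add_edge(B, G). Edges now: 11
Op 12: add_edge(A, C). Edges now: 12
Compute levels (Kahn BFS):
  sources (in-degree 0): B
  process B: level=0
    B->C: in-degree(C)=2, level(C)>=1
    B->D: in-degree(D)=0, level(D)=1, enqueue
    B->E: in-degree(E)=4, level(E)>=1
    B->F: in-degree(F)=0, level(F)=1, enqueue
    B->G: in-degree(G)=0, level(G)=1, enqueue
  process D: level=1
    D->E: in-degree(E)=3, level(E)>=2
  process F: level=1
    F->A: in-degree(A)=0, level(A)=2, enqueue
    F->E: in-degree(E)=2, level(E)>=2
  process G: level=1
    G->C: in-degree(C)=1, level(C)>=2
    G->E: in-degree(E)=1, level(E)>=2
  process A: level=2
    A->C: in-degree(C)=0, level(C)=3, enqueue
    A->E: in-degree(E)=0, level(E)=3, enqueue
  process C: level=3
  process E: level=3
All levels: A:2, B:0, C:3, D:1, E:3, F:1, G:1
level(A) = 2

Answer: 2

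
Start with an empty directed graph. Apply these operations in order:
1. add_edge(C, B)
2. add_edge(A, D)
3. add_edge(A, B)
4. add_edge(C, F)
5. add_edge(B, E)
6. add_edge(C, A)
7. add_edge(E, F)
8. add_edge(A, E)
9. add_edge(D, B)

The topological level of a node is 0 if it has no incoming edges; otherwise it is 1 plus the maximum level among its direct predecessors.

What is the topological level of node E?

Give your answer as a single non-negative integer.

Op 1: add_edge(C, B). Edges now: 1
Op 2: add_edge(A, D). Edges now: 2
Op 3: add_edge(A, B). Edges now: 3
Op 4: add_edge(C, F). Edges now: 4
Op 5: add_edge(B, E). Edges now: 5
Op 6: add_edge(C, A). Edges now: 6
Op 7: add_edge(E, F). Edges now: 7
Op 8: add_edge(A, E). Edges now: 8
Op 9: add_edge(D, B). Edges now: 9
Compute levels (Kahn BFS):
  sources (in-degree 0): C
  process C: level=0
    C->A: in-degree(A)=0, level(A)=1, enqueue
    C->B: in-degree(B)=2, level(B)>=1
    C->F: in-degree(F)=1, level(F)>=1
  process A: level=1
    A->B: in-degree(B)=1, level(B)>=2
    A->D: in-degree(D)=0, level(D)=2, enqueue
    A->E: in-degree(E)=1, level(E)>=2
  process D: level=2
    D->B: in-degree(B)=0, level(B)=3, enqueue
  process B: level=3
    B->E: in-degree(E)=0, level(E)=4, enqueue
  process E: level=4
    E->F: in-degree(F)=0, level(F)=5, enqueue
  process F: level=5
All levels: A:1, B:3, C:0, D:2, E:4, F:5
level(E) = 4

Answer: 4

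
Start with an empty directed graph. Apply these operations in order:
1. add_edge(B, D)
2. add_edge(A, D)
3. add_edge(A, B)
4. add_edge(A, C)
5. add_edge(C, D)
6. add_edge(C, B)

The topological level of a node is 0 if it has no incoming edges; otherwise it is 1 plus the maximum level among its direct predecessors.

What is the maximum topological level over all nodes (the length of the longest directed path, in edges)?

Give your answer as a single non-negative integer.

Op 1: add_edge(B, D). Edges now: 1
Op 2: add_edge(A, D). Edges now: 2
Op 3: add_edge(A, B). Edges now: 3
Op 4: add_edge(A, C). Edges now: 4
Op 5: add_edge(C, D). Edges now: 5
Op 6: add_edge(C, B). Edges now: 6
Compute levels (Kahn BFS):
  sources (in-degree 0): A
  process A: level=0
    A->B: in-degree(B)=1, level(B)>=1
    A->C: in-degree(C)=0, level(C)=1, enqueue
    A->D: in-degree(D)=2, level(D)>=1
  process C: level=1
    C->B: in-degree(B)=0, level(B)=2, enqueue
    C->D: in-degree(D)=1, level(D)>=2
  process B: level=2
    B->D: in-degree(D)=0, level(D)=3, enqueue
  process D: level=3
All levels: A:0, B:2, C:1, D:3
max level = 3

Answer: 3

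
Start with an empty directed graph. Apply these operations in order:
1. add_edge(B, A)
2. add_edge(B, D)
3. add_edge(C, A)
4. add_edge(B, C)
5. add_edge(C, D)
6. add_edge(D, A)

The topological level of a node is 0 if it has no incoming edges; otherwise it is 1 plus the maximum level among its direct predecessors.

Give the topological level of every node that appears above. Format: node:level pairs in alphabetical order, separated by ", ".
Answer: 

Answer: A:3, B:0, C:1, D:2

Derivation:
Op 1: add_edge(B, A). Edges now: 1
Op 2: add_edge(B, D). Edges now: 2
Op 3: add_edge(C, A). Edges now: 3
Op 4: add_edge(B, C). Edges now: 4
Op 5: add_edge(C, D). Edges now: 5
Op 6: add_edge(D, A). Edges now: 6
Compute levels (Kahn BFS):
  sources (in-degree 0): B
  process B: level=0
    B->A: in-degree(A)=2, level(A)>=1
    B->C: in-degree(C)=0, level(C)=1, enqueue
    B->D: in-degree(D)=1, level(D)>=1
  process C: level=1
    C->A: in-degree(A)=1, level(A)>=2
    C->D: in-degree(D)=0, level(D)=2, enqueue
  process D: level=2
    D->A: in-degree(A)=0, level(A)=3, enqueue
  process A: level=3
All levels: A:3, B:0, C:1, D:2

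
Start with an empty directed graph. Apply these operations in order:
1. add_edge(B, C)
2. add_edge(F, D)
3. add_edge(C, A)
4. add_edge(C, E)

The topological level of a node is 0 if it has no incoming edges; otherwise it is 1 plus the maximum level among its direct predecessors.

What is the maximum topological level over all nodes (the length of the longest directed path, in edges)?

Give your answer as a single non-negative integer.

Answer: 2

Derivation:
Op 1: add_edge(B, C). Edges now: 1
Op 2: add_edge(F, D). Edges now: 2
Op 3: add_edge(C, A). Edges now: 3
Op 4: add_edge(C, E). Edges now: 4
Compute levels (Kahn BFS):
  sources (in-degree 0): B, F
  process B: level=0
    B->C: in-degree(C)=0, level(C)=1, enqueue
  process F: level=0
    F->D: in-degree(D)=0, level(D)=1, enqueue
  process C: level=1
    C->A: in-degree(A)=0, level(A)=2, enqueue
    C->E: in-degree(E)=0, level(E)=2, enqueue
  process D: level=1
  process A: level=2
  process E: level=2
All levels: A:2, B:0, C:1, D:1, E:2, F:0
max level = 2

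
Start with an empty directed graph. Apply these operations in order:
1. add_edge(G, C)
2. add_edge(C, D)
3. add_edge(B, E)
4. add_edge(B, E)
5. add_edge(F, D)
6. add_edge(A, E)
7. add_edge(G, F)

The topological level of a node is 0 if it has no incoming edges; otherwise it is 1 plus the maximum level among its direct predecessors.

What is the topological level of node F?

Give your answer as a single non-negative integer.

Op 1: add_edge(G, C). Edges now: 1
Op 2: add_edge(C, D). Edges now: 2
Op 3: add_edge(B, E). Edges now: 3
Op 4: add_edge(B, E) (duplicate, no change). Edges now: 3
Op 5: add_edge(F, D). Edges now: 4
Op 6: add_edge(A, E). Edges now: 5
Op 7: add_edge(G, F). Edges now: 6
Compute levels (Kahn BFS):
  sources (in-degree 0): A, B, G
  process A: level=0
    A->E: in-degree(E)=1, level(E)>=1
  process B: level=0
    B->E: in-degree(E)=0, level(E)=1, enqueue
  process G: level=0
    G->C: in-degree(C)=0, level(C)=1, enqueue
    G->F: in-degree(F)=0, level(F)=1, enqueue
  process E: level=1
  process C: level=1
    C->D: in-degree(D)=1, level(D)>=2
  process F: level=1
    F->D: in-degree(D)=0, level(D)=2, enqueue
  process D: level=2
All levels: A:0, B:0, C:1, D:2, E:1, F:1, G:0
level(F) = 1

Answer: 1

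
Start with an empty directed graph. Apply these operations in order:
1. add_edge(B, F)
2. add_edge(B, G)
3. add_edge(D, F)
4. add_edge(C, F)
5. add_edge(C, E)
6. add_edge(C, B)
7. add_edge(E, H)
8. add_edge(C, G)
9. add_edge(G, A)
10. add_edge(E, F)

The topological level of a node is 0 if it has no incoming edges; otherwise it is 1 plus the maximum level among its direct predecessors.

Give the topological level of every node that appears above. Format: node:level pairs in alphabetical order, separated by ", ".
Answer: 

Answer: A:3, B:1, C:0, D:0, E:1, F:2, G:2, H:2

Derivation:
Op 1: add_edge(B, F). Edges now: 1
Op 2: add_edge(B, G). Edges now: 2
Op 3: add_edge(D, F). Edges now: 3
Op 4: add_edge(C, F). Edges now: 4
Op 5: add_edge(C, E). Edges now: 5
Op 6: add_edge(C, B). Edges now: 6
Op 7: add_edge(E, H). Edges now: 7
Op 8: add_edge(C, G). Edges now: 8
Op 9: add_edge(G, A). Edges now: 9
Op 10: add_edge(E, F). Edges now: 10
Compute levels (Kahn BFS):
  sources (in-degree 0): C, D
  process C: level=0
    C->B: in-degree(B)=0, level(B)=1, enqueue
    C->E: in-degree(E)=0, level(E)=1, enqueue
    C->F: in-degree(F)=3, level(F)>=1
    C->G: in-degree(G)=1, level(G)>=1
  process D: level=0
    D->F: in-degree(F)=2, level(F)>=1
  process B: level=1
    B->F: in-degree(F)=1, level(F)>=2
    B->G: in-degree(G)=0, level(G)=2, enqueue
  process E: level=1
    E->F: in-degree(F)=0, level(F)=2, enqueue
    E->H: in-degree(H)=0, level(H)=2, enqueue
  process G: level=2
    G->A: in-degree(A)=0, level(A)=3, enqueue
  process F: level=2
  process H: level=2
  process A: level=3
All levels: A:3, B:1, C:0, D:0, E:1, F:2, G:2, H:2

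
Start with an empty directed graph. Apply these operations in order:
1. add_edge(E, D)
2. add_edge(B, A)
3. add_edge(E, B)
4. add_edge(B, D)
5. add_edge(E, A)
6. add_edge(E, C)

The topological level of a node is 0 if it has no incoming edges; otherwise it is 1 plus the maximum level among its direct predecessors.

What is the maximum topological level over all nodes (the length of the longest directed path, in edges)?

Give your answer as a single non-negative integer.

Answer: 2

Derivation:
Op 1: add_edge(E, D). Edges now: 1
Op 2: add_edge(B, A). Edges now: 2
Op 3: add_edge(E, B). Edges now: 3
Op 4: add_edge(B, D). Edges now: 4
Op 5: add_edge(E, A). Edges now: 5
Op 6: add_edge(E, C). Edges now: 6
Compute levels (Kahn BFS):
  sources (in-degree 0): E
  process E: level=0
    E->A: in-degree(A)=1, level(A)>=1
    E->B: in-degree(B)=0, level(B)=1, enqueue
    E->C: in-degree(C)=0, level(C)=1, enqueue
    E->D: in-degree(D)=1, level(D)>=1
  process B: level=1
    B->A: in-degree(A)=0, level(A)=2, enqueue
    B->D: in-degree(D)=0, level(D)=2, enqueue
  process C: level=1
  process A: level=2
  process D: level=2
All levels: A:2, B:1, C:1, D:2, E:0
max level = 2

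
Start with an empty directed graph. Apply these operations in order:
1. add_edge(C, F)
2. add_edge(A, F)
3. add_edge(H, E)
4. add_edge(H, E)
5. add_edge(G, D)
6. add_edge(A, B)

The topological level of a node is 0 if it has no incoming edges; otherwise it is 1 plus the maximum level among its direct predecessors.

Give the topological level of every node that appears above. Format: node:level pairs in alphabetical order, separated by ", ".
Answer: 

Answer: A:0, B:1, C:0, D:1, E:1, F:1, G:0, H:0

Derivation:
Op 1: add_edge(C, F). Edges now: 1
Op 2: add_edge(A, F). Edges now: 2
Op 3: add_edge(H, E). Edges now: 3
Op 4: add_edge(H, E) (duplicate, no change). Edges now: 3
Op 5: add_edge(G, D). Edges now: 4
Op 6: add_edge(A, B). Edges now: 5
Compute levels (Kahn BFS):
  sources (in-degree 0): A, C, G, H
  process A: level=0
    A->B: in-degree(B)=0, level(B)=1, enqueue
    A->F: in-degree(F)=1, level(F)>=1
  process C: level=0
    C->F: in-degree(F)=0, level(F)=1, enqueue
  process G: level=0
    G->D: in-degree(D)=0, level(D)=1, enqueue
  process H: level=0
    H->E: in-degree(E)=0, level(E)=1, enqueue
  process B: level=1
  process F: level=1
  process D: level=1
  process E: level=1
All levels: A:0, B:1, C:0, D:1, E:1, F:1, G:0, H:0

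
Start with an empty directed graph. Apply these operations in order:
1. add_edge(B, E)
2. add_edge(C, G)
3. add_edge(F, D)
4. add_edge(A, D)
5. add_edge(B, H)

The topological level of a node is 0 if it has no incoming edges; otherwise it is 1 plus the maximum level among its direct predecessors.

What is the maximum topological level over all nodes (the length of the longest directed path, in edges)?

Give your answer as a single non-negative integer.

Answer: 1

Derivation:
Op 1: add_edge(B, E). Edges now: 1
Op 2: add_edge(C, G). Edges now: 2
Op 3: add_edge(F, D). Edges now: 3
Op 4: add_edge(A, D). Edges now: 4
Op 5: add_edge(B, H). Edges now: 5
Compute levels (Kahn BFS):
  sources (in-degree 0): A, B, C, F
  process A: level=0
    A->D: in-degree(D)=1, level(D)>=1
  process B: level=0
    B->E: in-degree(E)=0, level(E)=1, enqueue
    B->H: in-degree(H)=0, level(H)=1, enqueue
  process C: level=0
    C->G: in-degree(G)=0, level(G)=1, enqueue
  process F: level=0
    F->D: in-degree(D)=0, level(D)=1, enqueue
  process E: level=1
  process H: level=1
  process G: level=1
  process D: level=1
All levels: A:0, B:0, C:0, D:1, E:1, F:0, G:1, H:1
max level = 1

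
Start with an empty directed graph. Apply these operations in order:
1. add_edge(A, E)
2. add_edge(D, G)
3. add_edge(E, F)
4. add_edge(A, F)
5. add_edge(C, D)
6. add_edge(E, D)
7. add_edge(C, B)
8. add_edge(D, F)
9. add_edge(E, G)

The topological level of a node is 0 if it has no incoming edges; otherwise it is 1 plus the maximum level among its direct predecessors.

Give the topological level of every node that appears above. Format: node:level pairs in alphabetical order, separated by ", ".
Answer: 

Answer: A:0, B:1, C:0, D:2, E:1, F:3, G:3

Derivation:
Op 1: add_edge(A, E). Edges now: 1
Op 2: add_edge(D, G). Edges now: 2
Op 3: add_edge(E, F). Edges now: 3
Op 4: add_edge(A, F). Edges now: 4
Op 5: add_edge(C, D). Edges now: 5
Op 6: add_edge(E, D). Edges now: 6
Op 7: add_edge(C, B). Edges now: 7
Op 8: add_edge(D, F). Edges now: 8
Op 9: add_edge(E, G). Edges now: 9
Compute levels (Kahn BFS):
  sources (in-degree 0): A, C
  process A: level=0
    A->E: in-degree(E)=0, level(E)=1, enqueue
    A->F: in-degree(F)=2, level(F)>=1
  process C: level=0
    C->B: in-degree(B)=0, level(B)=1, enqueue
    C->D: in-degree(D)=1, level(D)>=1
  process E: level=1
    E->D: in-degree(D)=0, level(D)=2, enqueue
    E->F: in-degree(F)=1, level(F)>=2
    E->G: in-degree(G)=1, level(G)>=2
  process B: level=1
  process D: level=2
    D->F: in-degree(F)=0, level(F)=3, enqueue
    D->G: in-degree(G)=0, level(G)=3, enqueue
  process F: level=3
  process G: level=3
All levels: A:0, B:1, C:0, D:2, E:1, F:3, G:3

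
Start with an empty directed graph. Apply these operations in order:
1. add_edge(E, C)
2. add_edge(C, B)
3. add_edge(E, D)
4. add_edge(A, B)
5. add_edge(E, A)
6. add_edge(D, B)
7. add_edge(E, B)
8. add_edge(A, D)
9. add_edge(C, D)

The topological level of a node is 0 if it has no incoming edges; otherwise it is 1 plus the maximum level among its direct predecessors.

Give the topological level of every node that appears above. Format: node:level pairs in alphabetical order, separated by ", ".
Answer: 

Answer: A:1, B:3, C:1, D:2, E:0

Derivation:
Op 1: add_edge(E, C). Edges now: 1
Op 2: add_edge(C, B). Edges now: 2
Op 3: add_edge(E, D). Edges now: 3
Op 4: add_edge(A, B). Edges now: 4
Op 5: add_edge(E, A). Edges now: 5
Op 6: add_edge(D, B). Edges now: 6
Op 7: add_edge(E, B). Edges now: 7
Op 8: add_edge(A, D). Edges now: 8
Op 9: add_edge(C, D). Edges now: 9
Compute levels (Kahn BFS):
  sources (in-degree 0): E
  process E: level=0
    E->A: in-degree(A)=0, level(A)=1, enqueue
    E->B: in-degree(B)=3, level(B)>=1
    E->C: in-degree(C)=0, level(C)=1, enqueue
    E->D: in-degree(D)=2, level(D)>=1
  process A: level=1
    A->B: in-degree(B)=2, level(B)>=2
    A->D: in-degree(D)=1, level(D)>=2
  process C: level=1
    C->B: in-degree(B)=1, level(B)>=2
    C->D: in-degree(D)=0, level(D)=2, enqueue
  process D: level=2
    D->B: in-degree(B)=0, level(B)=3, enqueue
  process B: level=3
All levels: A:1, B:3, C:1, D:2, E:0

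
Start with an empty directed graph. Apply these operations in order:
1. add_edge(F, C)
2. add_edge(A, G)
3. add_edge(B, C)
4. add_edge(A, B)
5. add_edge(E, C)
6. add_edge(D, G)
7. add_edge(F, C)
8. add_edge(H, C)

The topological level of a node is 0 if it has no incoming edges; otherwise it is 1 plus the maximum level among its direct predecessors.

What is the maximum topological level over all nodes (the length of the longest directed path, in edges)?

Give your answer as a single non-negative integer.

Op 1: add_edge(F, C). Edges now: 1
Op 2: add_edge(A, G). Edges now: 2
Op 3: add_edge(B, C). Edges now: 3
Op 4: add_edge(A, B). Edges now: 4
Op 5: add_edge(E, C). Edges now: 5
Op 6: add_edge(D, G). Edges now: 6
Op 7: add_edge(F, C) (duplicate, no change). Edges now: 6
Op 8: add_edge(H, C). Edges now: 7
Compute levels (Kahn BFS):
  sources (in-degree 0): A, D, E, F, H
  process A: level=0
    A->B: in-degree(B)=0, level(B)=1, enqueue
    A->G: in-degree(G)=1, level(G)>=1
  process D: level=0
    D->G: in-degree(G)=0, level(G)=1, enqueue
  process E: level=0
    E->C: in-degree(C)=3, level(C)>=1
  process F: level=0
    F->C: in-degree(C)=2, level(C)>=1
  process H: level=0
    H->C: in-degree(C)=1, level(C)>=1
  process B: level=1
    B->C: in-degree(C)=0, level(C)=2, enqueue
  process G: level=1
  process C: level=2
All levels: A:0, B:1, C:2, D:0, E:0, F:0, G:1, H:0
max level = 2

Answer: 2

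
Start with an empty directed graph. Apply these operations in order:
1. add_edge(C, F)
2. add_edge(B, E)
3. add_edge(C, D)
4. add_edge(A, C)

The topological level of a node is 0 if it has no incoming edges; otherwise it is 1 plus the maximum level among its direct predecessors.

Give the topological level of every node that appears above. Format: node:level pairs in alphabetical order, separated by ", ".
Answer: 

Answer: A:0, B:0, C:1, D:2, E:1, F:2

Derivation:
Op 1: add_edge(C, F). Edges now: 1
Op 2: add_edge(B, E). Edges now: 2
Op 3: add_edge(C, D). Edges now: 3
Op 4: add_edge(A, C). Edges now: 4
Compute levels (Kahn BFS):
  sources (in-degree 0): A, B
  process A: level=0
    A->C: in-degree(C)=0, level(C)=1, enqueue
  process B: level=0
    B->E: in-degree(E)=0, level(E)=1, enqueue
  process C: level=1
    C->D: in-degree(D)=0, level(D)=2, enqueue
    C->F: in-degree(F)=0, level(F)=2, enqueue
  process E: level=1
  process D: level=2
  process F: level=2
All levels: A:0, B:0, C:1, D:2, E:1, F:2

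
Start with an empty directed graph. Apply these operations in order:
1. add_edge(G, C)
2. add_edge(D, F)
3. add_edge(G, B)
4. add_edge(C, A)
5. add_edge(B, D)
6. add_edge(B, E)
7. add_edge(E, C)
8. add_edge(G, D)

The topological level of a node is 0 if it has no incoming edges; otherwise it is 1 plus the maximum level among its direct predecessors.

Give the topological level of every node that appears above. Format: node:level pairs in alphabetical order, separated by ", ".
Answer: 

Op 1: add_edge(G, C). Edges now: 1
Op 2: add_edge(D, F). Edges now: 2
Op 3: add_edge(G, B). Edges now: 3
Op 4: add_edge(C, A). Edges now: 4
Op 5: add_edge(B, D). Edges now: 5
Op 6: add_edge(B, E). Edges now: 6
Op 7: add_edge(E, C). Edges now: 7
Op 8: add_edge(G, D). Edges now: 8
Compute levels (Kahn BFS):
  sources (in-degree 0): G
  process G: level=0
    G->B: in-degree(B)=0, level(B)=1, enqueue
    G->C: in-degree(C)=1, level(C)>=1
    G->D: in-degree(D)=1, level(D)>=1
  process B: level=1
    B->D: in-degree(D)=0, level(D)=2, enqueue
    B->E: in-degree(E)=0, level(E)=2, enqueue
  process D: level=2
    D->F: in-degree(F)=0, level(F)=3, enqueue
  process E: level=2
    E->C: in-degree(C)=0, level(C)=3, enqueue
  process F: level=3
  process C: level=3
    C->A: in-degree(A)=0, level(A)=4, enqueue
  process A: level=4
All levels: A:4, B:1, C:3, D:2, E:2, F:3, G:0

Answer: A:4, B:1, C:3, D:2, E:2, F:3, G:0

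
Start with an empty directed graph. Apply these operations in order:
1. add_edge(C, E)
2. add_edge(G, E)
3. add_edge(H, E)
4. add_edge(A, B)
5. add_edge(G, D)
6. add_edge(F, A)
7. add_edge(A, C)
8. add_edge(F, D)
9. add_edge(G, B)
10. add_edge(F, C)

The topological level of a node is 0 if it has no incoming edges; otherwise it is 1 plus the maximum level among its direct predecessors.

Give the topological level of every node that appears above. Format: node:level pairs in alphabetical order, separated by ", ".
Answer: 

Op 1: add_edge(C, E). Edges now: 1
Op 2: add_edge(G, E). Edges now: 2
Op 3: add_edge(H, E). Edges now: 3
Op 4: add_edge(A, B). Edges now: 4
Op 5: add_edge(G, D). Edges now: 5
Op 6: add_edge(F, A). Edges now: 6
Op 7: add_edge(A, C). Edges now: 7
Op 8: add_edge(F, D). Edges now: 8
Op 9: add_edge(G, B). Edges now: 9
Op 10: add_edge(F, C). Edges now: 10
Compute levels (Kahn BFS):
  sources (in-degree 0): F, G, H
  process F: level=0
    F->A: in-degree(A)=0, level(A)=1, enqueue
    F->C: in-degree(C)=1, level(C)>=1
    F->D: in-degree(D)=1, level(D)>=1
  process G: level=0
    G->B: in-degree(B)=1, level(B)>=1
    G->D: in-degree(D)=0, level(D)=1, enqueue
    G->E: in-degree(E)=2, level(E)>=1
  process H: level=0
    H->E: in-degree(E)=1, level(E)>=1
  process A: level=1
    A->B: in-degree(B)=0, level(B)=2, enqueue
    A->C: in-degree(C)=0, level(C)=2, enqueue
  process D: level=1
  process B: level=2
  process C: level=2
    C->E: in-degree(E)=0, level(E)=3, enqueue
  process E: level=3
All levels: A:1, B:2, C:2, D:1, E:3, F:0, G:0, H:0

Answer: A:1, B:2, C:2, D:1, E:3, F:0, G:0, H:0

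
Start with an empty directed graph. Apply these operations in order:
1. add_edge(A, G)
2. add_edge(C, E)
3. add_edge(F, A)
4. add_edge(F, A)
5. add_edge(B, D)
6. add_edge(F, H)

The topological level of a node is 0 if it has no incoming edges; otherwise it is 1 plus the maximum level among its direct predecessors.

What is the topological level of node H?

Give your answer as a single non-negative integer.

Op 1: add_edge(A, G). Edges now: 1
Op 2: add_edge(C, E). Edges now: 2
Op 3: add_edge(F, A). Edges now: 3
Op 4: add_edge(F, A) (duplicate, no change). Edges now: 3
Op 5: add_edge(B, D). Edges now: 4
Op 6: add_edge(F, H). Edges now: 5
Compute levels (Kahn BFS):
  sources (in-degree 0): B, C, F
  process B: level=0
    B->D: in-degree(D)=0, level(D)=1, enqueue
  process C: level=0
    C->E: in-degree(E)=0, level(E)=1, enqueue
  process F: level=0
    F->A: in-degree(A)=0, level(A)=1, enqueue
    F->H: in-degree(H)=0, level(H)=1, enqueue
  process D: level=1
  process E: level=1
  process A: level=1
    A->G: in-degree(G)=0, level(G)=2, enqueue
  process H: level=1
  process G: level=2
All levels: A:1, B:0, C:0, D:1, E:1, F:0, G:2, H:1
level(H) = 1

Answer: 1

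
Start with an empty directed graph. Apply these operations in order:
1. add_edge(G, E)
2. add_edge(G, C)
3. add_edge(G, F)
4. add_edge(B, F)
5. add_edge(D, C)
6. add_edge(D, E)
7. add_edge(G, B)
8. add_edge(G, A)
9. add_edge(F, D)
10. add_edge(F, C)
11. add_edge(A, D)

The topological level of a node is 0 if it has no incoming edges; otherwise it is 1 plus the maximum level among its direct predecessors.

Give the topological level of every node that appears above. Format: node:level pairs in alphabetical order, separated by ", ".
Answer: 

Op 1: add_edge(G, E). Edges now: 1
Op 2: add_edge(G, C). Edges now: 2
Op 3: add_edge(G, F). Edges now: 3
Op 4: add_edge(B, F). Edges now: 4
Op 5: add_edge(D, C). Edges now: 5
Op 6: add_edge(D, E). Edges now: 6
Op 7: add_edge(G, B). Edges now: 7
Op 8: add_edge(G, A). Edges now: 8
Op 9: add_edge(F, D). Edges now: 9
Op 10: add_edge(F, C). Edges now: 10
Op 11: add_edge(A, D). Edges now: 11
Compute levels (Kahn BFS):
  sources (in-degree 0): G
  process G: level=0
    G->A: in-degree(A)=0, level(A)=1, enqueue
    G->B: in-degree(B)=0, level(B)=1, enqueue
    G->C: in-degree(C)=2, level(C)>=1
    G->E: in-degree(E)=1, level(E)>=1
    G->F: in-degree(F)=1, level(F)>=1
  process A: level=1
    A->D: in-degree(D)=1, level(D)>=2
  process B: level=1
    B->F: in-degree(F)=0, level(F)=2, enqueue
  process F: level=2
    F->C: in-degree(C)=1, level(C)>=3
    F->D: in-degree(D)=0, level(D)=3, enqueue
  process D: level=3
    D->C: in-degree(C)=0, level(C)=4, enqueue
    D->E: in-degree(E)=0, level(E)=4, enqueue
  process C: level=4
  process E: level=4
All levels: A:1, B:1, C:4, D:3, E:4, F:2, G:0

Answer: A:1, B:1, C:4, D:3, E:4, F:2, G:0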